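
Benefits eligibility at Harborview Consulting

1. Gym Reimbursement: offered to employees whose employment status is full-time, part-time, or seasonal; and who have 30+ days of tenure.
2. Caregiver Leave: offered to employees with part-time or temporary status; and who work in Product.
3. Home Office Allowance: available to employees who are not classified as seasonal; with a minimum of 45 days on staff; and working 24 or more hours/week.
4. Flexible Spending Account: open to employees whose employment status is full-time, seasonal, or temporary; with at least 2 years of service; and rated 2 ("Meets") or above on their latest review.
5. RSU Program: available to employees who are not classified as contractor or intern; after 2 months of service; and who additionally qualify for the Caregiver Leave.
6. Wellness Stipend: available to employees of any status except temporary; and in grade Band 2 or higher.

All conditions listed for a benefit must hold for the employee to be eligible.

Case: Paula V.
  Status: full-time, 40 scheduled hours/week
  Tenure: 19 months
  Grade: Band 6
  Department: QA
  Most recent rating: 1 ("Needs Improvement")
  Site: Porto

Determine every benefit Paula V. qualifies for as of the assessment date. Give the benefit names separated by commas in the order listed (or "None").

Gym Reimbursement — status full-time ✓; service 19 months ≥ 30 days ✓ → eligible.
Caregiver Leave — status full-time ✗ (requires part-time or temporary) → not eligible.
Home Office Allowance — status full-time ✓ (not excluded); service 19 months ≥ 45 days ✓; 40 hrs/wk ≥ 24 ✓ → eligible.
Flexible Spending Account — status full-time ✓; service 19 months < 2 years (≈730 days) ✗ → not eligible.
RSU Program — status full-time ✓ (not excluded); service 19 months ≥ 2 months ✓; not eligible for Caregiver Leave ✗ → not eligible.
Wellness Stipend — status full-time ✓ (not excluded); grade Band 6 ≥ Band 2 ✓ → eligible.

Gym Reimbursement, Home Office Allowance, Wellness Stipend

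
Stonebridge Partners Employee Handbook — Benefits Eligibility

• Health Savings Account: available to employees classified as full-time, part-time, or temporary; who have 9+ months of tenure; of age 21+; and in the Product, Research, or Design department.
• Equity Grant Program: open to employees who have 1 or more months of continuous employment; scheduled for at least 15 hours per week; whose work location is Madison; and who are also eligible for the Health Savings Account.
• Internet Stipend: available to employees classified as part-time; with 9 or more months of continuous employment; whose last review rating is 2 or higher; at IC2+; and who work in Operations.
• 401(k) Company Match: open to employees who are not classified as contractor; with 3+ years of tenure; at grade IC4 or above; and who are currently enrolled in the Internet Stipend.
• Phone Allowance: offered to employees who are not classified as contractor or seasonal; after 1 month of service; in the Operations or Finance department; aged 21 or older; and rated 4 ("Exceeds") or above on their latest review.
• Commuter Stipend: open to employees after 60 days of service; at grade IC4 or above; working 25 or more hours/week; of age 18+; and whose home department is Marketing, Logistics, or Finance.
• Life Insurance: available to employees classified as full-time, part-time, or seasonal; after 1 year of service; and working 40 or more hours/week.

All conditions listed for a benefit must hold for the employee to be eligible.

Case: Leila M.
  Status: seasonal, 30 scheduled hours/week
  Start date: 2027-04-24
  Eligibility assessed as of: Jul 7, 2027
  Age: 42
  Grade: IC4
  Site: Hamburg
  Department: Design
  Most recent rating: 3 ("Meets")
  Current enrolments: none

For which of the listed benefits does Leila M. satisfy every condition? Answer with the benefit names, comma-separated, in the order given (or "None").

Service from 2027-04-24 to Jul 7, 2027: 74 days.
Health Savings Account — status seasonal ✗ (requires full-time, part-time, or temporary) → not eligible.
Equity Grant Program — service 74 days ≥ 1 month (≈30 days) ✓; 30 hrs/wk ≥ 15 ✓; site Hamburg ✗ (not Madison) → not eligible.
Internet Stipend — status seasonal ✗ (requires part-time) → not eligible.
401(k) Company Match — status seasonal ✓ (not excluded); service 74 days < 3 years (≈1095 days) ✗ → not eligible.
Phone Allowance — status seasonal ✗ (excluded) → not eligible.
Commuter Stipend — service 74 days ≥ 60 days ✓; grade IC4 ≥ IC4 ✓; 30 hrs/wk ≥ 25 ✓; age 42 ≥ 18 ✓; dept Design ✗ → not eligible.
Life Insurance — status seasonal ✓; service 74 days < 1 year (≈365 days) ✗ → not eligible.

None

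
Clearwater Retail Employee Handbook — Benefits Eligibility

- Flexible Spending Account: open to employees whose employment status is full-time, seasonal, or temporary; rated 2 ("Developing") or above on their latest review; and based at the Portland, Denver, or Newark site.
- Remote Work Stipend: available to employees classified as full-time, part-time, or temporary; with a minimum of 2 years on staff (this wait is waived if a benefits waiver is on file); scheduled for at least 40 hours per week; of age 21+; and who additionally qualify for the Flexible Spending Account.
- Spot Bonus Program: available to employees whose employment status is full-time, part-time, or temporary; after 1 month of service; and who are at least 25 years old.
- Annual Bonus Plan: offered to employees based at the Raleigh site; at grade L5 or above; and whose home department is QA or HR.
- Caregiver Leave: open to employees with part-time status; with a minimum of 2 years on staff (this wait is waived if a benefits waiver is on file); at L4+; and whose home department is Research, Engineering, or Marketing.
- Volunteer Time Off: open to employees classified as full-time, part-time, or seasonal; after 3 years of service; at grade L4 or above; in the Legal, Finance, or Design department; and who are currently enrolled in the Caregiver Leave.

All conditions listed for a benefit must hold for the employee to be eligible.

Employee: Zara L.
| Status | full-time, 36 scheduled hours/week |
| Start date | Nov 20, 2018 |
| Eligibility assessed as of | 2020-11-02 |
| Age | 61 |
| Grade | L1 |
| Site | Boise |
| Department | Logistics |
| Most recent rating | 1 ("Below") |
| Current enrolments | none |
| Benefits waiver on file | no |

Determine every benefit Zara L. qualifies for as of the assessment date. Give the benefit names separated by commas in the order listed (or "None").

Service from Nov 20, 2018 to 2020-11-02: 713 days.
Flexible Spending Account — status full-time ✓; rating 1 < 2 ✗ → not eligible.
Remote Work Stipend — status full-time ✓; no waiver, service 713 days < 2 years (≈730 days) ✗ → not eligible.
Spot Bonus Program — status full-time ✓; service 713 days ≥ 1 month (≈30 days) ✓; age 61 ≥ 25 ✓ → eligible.
Annual Bonus Plan — site Boise ✗ (not Raleigh) → not eligible.
Caregiver Leave — status full-time ✗ (requires part-time) → not eligible.
Volunteer Time Off — status full-time ✓; service 713 days < 3 years (≈1095 days) ✗ → not eligible.

Spot Bonus Program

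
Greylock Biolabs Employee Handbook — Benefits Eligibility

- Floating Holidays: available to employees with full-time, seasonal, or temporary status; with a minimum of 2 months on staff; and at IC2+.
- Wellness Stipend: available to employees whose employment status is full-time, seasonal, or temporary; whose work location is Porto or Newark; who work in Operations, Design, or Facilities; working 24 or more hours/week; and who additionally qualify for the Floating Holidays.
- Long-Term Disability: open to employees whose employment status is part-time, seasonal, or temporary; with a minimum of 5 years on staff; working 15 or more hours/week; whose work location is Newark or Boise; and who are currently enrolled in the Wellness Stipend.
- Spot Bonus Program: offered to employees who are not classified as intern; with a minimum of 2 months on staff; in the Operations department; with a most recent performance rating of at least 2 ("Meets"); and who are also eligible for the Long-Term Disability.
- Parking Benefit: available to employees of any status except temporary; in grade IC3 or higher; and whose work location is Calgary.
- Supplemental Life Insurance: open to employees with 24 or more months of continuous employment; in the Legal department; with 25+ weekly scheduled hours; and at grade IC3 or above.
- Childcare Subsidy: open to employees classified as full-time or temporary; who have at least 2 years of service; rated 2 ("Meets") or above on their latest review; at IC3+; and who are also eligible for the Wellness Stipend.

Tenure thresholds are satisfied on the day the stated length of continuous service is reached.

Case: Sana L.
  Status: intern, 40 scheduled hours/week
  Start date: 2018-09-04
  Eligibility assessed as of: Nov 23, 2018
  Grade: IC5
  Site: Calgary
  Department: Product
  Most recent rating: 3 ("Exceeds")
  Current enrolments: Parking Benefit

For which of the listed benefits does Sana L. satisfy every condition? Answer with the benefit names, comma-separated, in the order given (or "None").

Parking Benefit

Service from 2018-09-04 to Nov 23, 2018: 80 days.
Floating Holidays — status intern ✗ (requires full-time, seasonal, or temporary) → not eligible.
Wellness Stipend — status intern ✗ (requires full-time, seasonal, or temporary) → not eligible.
Long-Term Disability — status intern ✗ (requires part-time, seasonal, or temporary) → not eligible.
Spot Bonus Program — status intern ✗ (excluded) → not eligible.
Parking Benefit — status intern ✓ (not excluded); grade IC5 ≥ IC3 ✓; site Calgary ✓ → eligible.
Supplemental Life Insurance — service 80 days < 24 months (≈720 days) ✗ → not eligible.
Childcare Subsidy — status intern ✗ (requires full-time or temporary) → not eligible.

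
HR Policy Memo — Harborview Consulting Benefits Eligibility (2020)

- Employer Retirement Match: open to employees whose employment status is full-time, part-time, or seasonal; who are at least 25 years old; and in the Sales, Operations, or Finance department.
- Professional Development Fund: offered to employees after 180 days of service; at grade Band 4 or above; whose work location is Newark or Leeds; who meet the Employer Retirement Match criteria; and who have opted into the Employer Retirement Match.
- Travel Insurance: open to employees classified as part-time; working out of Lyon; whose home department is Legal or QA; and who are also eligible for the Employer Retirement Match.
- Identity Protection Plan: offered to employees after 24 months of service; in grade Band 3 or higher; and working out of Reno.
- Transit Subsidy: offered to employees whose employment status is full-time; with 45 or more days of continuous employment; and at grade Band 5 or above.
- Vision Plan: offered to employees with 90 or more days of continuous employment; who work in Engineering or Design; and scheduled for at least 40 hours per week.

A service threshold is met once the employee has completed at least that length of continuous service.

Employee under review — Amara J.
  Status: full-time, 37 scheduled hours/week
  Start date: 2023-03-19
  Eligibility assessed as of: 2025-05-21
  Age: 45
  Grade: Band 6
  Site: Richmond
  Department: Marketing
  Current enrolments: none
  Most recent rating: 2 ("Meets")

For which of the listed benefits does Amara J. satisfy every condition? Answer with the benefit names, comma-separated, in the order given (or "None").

Service from 2023-03-19 to 2025-05-21: 794 days.
Employer Retirement Match — status full-time ✓; age 45 ≥ 25 ✓; dept Marketing ✗ → not eligible.
Professional Development Fund — service 794 days ≥ 180 days ✓; grade Band 6 ≥ Band 4 ✓; site Richmond ✗ (not Newark or Leeds) → not eligible.
Travel Insurance — status full-time ✗ (requires part-time) → not eligible.
Identity Protection Plan — service 794 days ≥ 24 months (≈720 days) ✓; grade Band 6 ≥ Band 3 ✓; site Richmond ✗ (not Reno) → not eligible.
Transit Subsidy — status full-time ✓; service 794 days ≥ 45 days ✓; grade Band 6 ≥ Band 5 ✓ → eligible.
Vision Plan — service 794 days ≥ 90 days ✓; dept Marketing ✗ → not eligible.

Transit Subsidy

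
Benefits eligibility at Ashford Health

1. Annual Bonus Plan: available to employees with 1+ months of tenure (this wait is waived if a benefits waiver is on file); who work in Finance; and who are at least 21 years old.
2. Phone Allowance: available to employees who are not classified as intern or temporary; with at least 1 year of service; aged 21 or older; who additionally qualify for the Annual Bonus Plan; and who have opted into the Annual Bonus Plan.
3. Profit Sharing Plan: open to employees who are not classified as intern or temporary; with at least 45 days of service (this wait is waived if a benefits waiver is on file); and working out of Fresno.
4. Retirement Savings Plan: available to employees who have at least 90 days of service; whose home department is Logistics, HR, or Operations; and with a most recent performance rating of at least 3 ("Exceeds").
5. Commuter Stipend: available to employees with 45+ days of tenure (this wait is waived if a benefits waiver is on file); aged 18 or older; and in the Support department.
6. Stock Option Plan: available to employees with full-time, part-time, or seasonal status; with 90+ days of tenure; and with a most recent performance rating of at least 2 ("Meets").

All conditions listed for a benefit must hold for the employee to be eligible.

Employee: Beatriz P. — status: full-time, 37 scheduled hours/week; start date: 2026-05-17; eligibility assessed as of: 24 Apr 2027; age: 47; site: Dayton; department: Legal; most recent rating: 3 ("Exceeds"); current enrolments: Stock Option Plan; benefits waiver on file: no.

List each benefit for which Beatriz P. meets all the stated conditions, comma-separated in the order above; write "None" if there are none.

Stock Option Plan

Service from 2026-05-17 to 24 Apr 2027: 342 days.
Annual Bonus Plan — no waiver, service 342 days ≥ 1 month (≈30 days) ✓; dept Legal ✗ → not eligible.
Phone Allowance — status full-time ✓ (not excluded); service 342 days < 1 year (≈365 days) ✗ → not eligible.
Profit Sharing Plan — status full-time ✓ (not excluded); no waiver, service 342 days ≥ 45 days ✓; site Dayton ✗ (not Fresno) → not eligible.
Retirement Savings Plan — service 342 days ≥ 90 days ✓; dept Legal ✗ → not eligible.
Commuter Stipend — no waiver, service 342 days ≥ 45 days ✓; age 47 ≥ 18 ✓; dept Legal ✗ → not eligible.
Stock Option Plan — status full-time ✓; service 342 days ≥ 90 days ✓; rating 3 ≥ 2 ✓ → eligible.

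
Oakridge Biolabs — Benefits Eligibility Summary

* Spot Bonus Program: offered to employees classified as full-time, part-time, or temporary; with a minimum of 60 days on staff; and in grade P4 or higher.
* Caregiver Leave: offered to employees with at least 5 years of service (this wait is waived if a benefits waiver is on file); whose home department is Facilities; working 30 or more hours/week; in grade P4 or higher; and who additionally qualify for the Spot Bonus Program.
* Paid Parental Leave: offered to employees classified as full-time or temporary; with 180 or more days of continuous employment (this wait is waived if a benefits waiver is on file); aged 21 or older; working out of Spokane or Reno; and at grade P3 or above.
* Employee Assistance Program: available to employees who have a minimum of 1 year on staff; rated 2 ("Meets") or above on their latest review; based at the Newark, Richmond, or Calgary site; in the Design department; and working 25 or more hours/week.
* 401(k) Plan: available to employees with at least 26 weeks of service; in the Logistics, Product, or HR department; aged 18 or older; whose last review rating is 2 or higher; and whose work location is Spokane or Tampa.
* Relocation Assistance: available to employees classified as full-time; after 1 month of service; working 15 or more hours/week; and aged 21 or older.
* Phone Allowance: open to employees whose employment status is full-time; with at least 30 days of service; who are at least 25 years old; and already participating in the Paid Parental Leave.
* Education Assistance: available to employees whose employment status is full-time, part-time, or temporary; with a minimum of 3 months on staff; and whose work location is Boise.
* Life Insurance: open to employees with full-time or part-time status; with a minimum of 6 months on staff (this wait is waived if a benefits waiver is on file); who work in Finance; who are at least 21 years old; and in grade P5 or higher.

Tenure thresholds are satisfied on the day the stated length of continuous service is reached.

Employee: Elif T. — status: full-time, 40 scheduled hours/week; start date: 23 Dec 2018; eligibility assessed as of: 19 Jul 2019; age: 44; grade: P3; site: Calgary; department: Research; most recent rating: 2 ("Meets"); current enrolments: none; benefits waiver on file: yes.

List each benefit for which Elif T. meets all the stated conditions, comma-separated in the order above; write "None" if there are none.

Relocation Assistance

Service from 23 Dec 2018 to 19 Jul 2019: 208 days.
Spot Bonus Program — status full-time ✓; service 208 days ≥ 60 days ✓; grade P3 < P4 ✗ → not eligible.
Caregiver Leave — benefits waiver on file ✓; dept Research ✗ → not eligible.
Paid Parental Leave — status full-time ✓; benefits waiver on file ✓; age 44 ≥ 21 ✓; site Calgary ✗ (not Spokane or Reno) → not eligible.
Employee Assistance Program — service 208 days < 1 year (≈365 days) ✗ → not eligible.
401(k) Plan — service 208 days ≥ 26 weeks (≈182 days) ✓; dept Research ✗ → not eligible.
Relocation Assistance — status full-time ✓; service 208 days ≥ 1 month (≈30 days) ✓; 40 hrs/wk ≥ 15 ✓; age 44 ≥ 21 ✓ → eligible.
Phone Allowance — status full-time ✓; service 208 days ≥ 30 days ✓; age 44 ≥ 25 ✓; not enrolled in Paid Parental Leave ✗ → not eligible.
Education Assistance — status full-time ✓; service 208 days ≥ 3 months (≈90 days) ✓; site Calgary ✗ (not Boise) → not eligible.
Life Insurance — status full-time ✓; benefits waiver on file ✓; dept Research ✗ → not eligible.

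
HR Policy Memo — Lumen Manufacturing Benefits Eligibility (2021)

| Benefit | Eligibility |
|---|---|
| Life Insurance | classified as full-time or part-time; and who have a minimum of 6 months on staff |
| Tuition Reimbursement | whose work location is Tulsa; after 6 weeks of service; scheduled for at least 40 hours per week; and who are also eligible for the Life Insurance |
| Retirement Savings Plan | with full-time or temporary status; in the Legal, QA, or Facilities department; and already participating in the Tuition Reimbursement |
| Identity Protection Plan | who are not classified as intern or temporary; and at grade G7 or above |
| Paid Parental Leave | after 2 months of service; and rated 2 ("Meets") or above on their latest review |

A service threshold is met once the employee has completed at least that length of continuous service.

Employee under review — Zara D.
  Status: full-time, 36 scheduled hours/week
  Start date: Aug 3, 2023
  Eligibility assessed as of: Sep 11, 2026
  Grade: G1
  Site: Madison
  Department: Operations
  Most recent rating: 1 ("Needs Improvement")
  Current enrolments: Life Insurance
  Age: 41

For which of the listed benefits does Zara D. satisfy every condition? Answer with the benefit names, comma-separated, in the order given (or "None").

Service from Aug 3, 2023 to Sep 11, 2026: 1135 days.
Life Insurance — status full-time ✓; service 1135 days ≥ 6 months (≈180 days) ✓ → eligible.
Tuition Reimbursement — site Madison ✗ (not Tulsa) → not eligible.
Retirement Savings Plan — status full-time ✓; dept Operations ✗ → not eligible.
Identity Protection Plan — status full-time ✓ (not excluded); grade G1 < G7 ✗ → not eligible.
Paid Parental Leave — service 1135 days ≥ 2 months (≈60 days) ✓; rating 1 < 2 ✗ → not eligible.

Life Insurance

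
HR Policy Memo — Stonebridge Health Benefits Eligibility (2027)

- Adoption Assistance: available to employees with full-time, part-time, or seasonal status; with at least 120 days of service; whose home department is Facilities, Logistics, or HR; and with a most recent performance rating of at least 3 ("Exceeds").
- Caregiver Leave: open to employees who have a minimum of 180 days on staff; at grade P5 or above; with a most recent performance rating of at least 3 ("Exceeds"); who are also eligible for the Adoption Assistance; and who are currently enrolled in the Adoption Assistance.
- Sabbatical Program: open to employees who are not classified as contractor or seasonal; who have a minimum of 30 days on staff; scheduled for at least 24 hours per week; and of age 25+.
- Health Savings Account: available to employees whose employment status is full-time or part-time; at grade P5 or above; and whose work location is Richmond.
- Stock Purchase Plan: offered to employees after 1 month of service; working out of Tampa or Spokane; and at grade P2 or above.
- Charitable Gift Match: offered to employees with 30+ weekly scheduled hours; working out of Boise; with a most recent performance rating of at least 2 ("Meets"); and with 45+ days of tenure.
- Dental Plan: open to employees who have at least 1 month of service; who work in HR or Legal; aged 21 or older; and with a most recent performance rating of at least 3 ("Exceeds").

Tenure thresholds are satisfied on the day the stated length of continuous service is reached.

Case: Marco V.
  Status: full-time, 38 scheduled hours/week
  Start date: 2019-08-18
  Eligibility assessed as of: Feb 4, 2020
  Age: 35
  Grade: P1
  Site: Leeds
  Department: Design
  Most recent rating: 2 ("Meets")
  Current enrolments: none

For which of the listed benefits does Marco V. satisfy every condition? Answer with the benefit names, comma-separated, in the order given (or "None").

Sabbatical Program

Service from 2019-08-18 to Feb 4, 2020: 170 days.
Adoption Assistance — status full-time ✓; service 170 days ≥ 120 days ✓; dept Design ✗ → not eligible.
Caregiver Leave — service 170 days < 180 days ✗ → not eligible.
Sabbatical Program — status full-time ✓ (not excluded); service 170 days ≥ 30 days ✓; 38 hrs/wk ≥ 24 ✓; age 35 ≥ 25 ✓ → eligible.
Health Savings Account — status full-time ✓; grade P1 < P5 ✗ → not eligible.
Stock Purchase Plan — service 170 days ≥ 1 month (≈30 days) ✓; site Leeds ✗ (not Tampa or Spokane) → not eligible.
Charitable Gift Match — 38 hrs/wk ≥ 30 ✓; site Leeds ✗ (not Boise) → not eligible.
Dental Plan — service 170 days ≥ 1 month (≈30 days) ✓; dept Design ✗ → not eligible.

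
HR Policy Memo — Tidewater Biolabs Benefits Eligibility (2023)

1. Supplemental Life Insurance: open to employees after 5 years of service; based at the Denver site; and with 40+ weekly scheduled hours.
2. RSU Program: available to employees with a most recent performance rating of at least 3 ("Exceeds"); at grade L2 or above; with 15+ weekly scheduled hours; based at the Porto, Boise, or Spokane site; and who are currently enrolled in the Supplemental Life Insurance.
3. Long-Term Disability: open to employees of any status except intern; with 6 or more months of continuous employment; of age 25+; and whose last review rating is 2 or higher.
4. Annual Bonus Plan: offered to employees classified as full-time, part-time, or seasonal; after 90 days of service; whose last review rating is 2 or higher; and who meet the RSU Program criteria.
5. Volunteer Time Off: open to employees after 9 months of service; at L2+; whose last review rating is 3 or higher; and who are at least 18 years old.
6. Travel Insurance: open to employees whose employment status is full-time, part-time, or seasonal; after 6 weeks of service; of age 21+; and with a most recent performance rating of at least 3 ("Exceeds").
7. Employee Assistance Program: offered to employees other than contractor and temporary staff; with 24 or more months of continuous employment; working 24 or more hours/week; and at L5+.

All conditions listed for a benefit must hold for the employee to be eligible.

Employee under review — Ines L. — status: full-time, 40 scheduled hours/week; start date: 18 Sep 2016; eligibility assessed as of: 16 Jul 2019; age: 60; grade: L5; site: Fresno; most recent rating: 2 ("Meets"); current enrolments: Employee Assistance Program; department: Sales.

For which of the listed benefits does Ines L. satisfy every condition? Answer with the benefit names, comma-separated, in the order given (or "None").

Long-Term Disability, Employee Assistance Program

Service from 18 Sep 2016 to 16 Jul 2019: 1031 days.
Supplemental Life Insurance — service 1031 days < 5 years (≈1825 days) ✗ → not eligible.
RSU Program — rating 2 < 3 ✗ → not eligible.
Long-Term Disability — status full-time ✓ (not excluded); service 1031 days ≥ 6 months (≈180 days) ✓; age 60 ≥ 25 ✓; rating 2 ≥ 2 ✓ → eligible.
Annual Bonus Plan — status full-time ✓; service 1031 days ≥ 90 days ✓; rating 2 ≥ 2 ✓; not eligible for RSU Program ✗ → not eligible.
Volunteer Time Off — service 1031 days ≥ 9 months (≈270 days) ✓; grade L5 ≥ L2 ✓; rating 2 < 3 ✗ → not eligible.
Travel Insurance — status full-time ✓; service 1031 days ≥ 6 weeks (≈42 days) ✓; age 60 ≥ 21 ✓; rating 2 < 3 ✗ → not eligible.
Employee Assistance Program — status full-time ✓ (not excluded); service 1031 days ≥ 24 months (≈720 days) ✓; 40 hrs/wk ≥ 24 ✓; grade L5 ≥ L5 ✓ → eligible.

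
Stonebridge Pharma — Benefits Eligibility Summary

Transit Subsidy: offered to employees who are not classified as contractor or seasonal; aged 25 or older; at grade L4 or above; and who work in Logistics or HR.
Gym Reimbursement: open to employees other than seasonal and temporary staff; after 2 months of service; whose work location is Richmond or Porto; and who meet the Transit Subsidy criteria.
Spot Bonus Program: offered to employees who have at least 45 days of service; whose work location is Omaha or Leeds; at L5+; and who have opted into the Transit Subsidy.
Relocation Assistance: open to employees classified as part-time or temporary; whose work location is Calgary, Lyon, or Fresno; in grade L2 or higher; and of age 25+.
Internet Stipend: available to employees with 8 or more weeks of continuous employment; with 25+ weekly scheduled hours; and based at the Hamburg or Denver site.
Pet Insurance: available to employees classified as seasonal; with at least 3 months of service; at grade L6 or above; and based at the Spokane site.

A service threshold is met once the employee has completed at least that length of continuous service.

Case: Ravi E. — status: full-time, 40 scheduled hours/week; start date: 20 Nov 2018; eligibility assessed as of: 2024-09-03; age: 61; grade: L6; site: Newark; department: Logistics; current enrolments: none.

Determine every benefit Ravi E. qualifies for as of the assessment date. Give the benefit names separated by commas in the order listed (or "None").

Transit Subsidy

Service from 20 Nov 2018 to 2024-09-03: 2114 days.
Transit Subsidy — status full-time ✓ (not excluded); age 61 ≥ 25 ✓; grade L6 ≥ L4 ✓; dept Logistics ✓ → eligible.
Gym Reimbursement — status full-time ✓ (not excluded); service 2114 days ≥ 2 months (≈60 days) ✓; site Newark ✗ (not Richmond or Porto) → not eligible.
Spot Bonus Program — service 2114 days ≥ 45 days ✓; site Newark ✗ (not Omaha or Leeds) → not eligible.
Relocation Assistance — status full-time ✗ (requires part-time or temporary) → not eligible.
Internet Stipend — service 2114 days ≥ 8 weeks (≈56 days) ✓; 40 hrs/wk ≥ 25 ✓; site Newark ✗ (not Hamburg or Denver) → not eligible.
Pet Insurance — status full-time ✗ (requires seasonal) → not eligible.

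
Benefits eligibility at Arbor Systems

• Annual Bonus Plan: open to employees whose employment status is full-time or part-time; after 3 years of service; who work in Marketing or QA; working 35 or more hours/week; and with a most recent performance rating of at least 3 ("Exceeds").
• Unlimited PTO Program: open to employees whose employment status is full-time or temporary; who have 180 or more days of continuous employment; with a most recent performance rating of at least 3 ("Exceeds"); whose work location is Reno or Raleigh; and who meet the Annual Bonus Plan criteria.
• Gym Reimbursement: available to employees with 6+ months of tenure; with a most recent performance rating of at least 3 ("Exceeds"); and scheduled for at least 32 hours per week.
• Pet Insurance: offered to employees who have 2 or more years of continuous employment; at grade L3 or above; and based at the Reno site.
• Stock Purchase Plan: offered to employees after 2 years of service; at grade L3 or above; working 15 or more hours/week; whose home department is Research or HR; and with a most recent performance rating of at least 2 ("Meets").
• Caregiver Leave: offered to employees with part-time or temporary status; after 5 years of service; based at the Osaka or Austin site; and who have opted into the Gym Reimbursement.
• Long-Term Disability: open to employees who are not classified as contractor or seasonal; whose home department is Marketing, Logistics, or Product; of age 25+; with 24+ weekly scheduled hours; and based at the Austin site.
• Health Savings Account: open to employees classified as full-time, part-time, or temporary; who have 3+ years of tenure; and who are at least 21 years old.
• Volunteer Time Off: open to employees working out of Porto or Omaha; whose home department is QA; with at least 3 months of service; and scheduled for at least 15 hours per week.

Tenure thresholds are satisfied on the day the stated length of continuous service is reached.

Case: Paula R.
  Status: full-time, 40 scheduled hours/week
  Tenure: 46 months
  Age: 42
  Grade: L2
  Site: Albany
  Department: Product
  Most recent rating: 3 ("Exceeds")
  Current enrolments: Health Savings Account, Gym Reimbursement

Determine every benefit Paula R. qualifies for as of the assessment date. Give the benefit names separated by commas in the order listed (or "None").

Gym Reimbursement, Health Savings Account

Annual Bonus Plan — status full-time ✓; service 46 months ≥ 3 years (≈1095 days) ✓; dept Product ✗ → not eligible.
Unlimited PTO Program — status full-time ✓; service 46 months ≥ 180 days ✓; rating 3 ≥ 3 ✓; site Albany ✗ (not Reno or Raleigh) → not eligible.
Gym Reimbursement — service 46 months ≥ 6 months ✓; rating 3 ≥ 3 ✓; 40 hrs/wk ≥ 32 ✓ → eligible.
Pet Insurance — service 46 months ≥ 2 years (≈730 days) ✓; grade L2 < L3 ✗ → not eligible.
Stock Purchase Plan — service 46 months ≥ 2 years (≈730 days) ✓; grade L2 < L3 ✗ → not eligible.
Caregiver Leave — status full-time ✗ (requires part-time or temporary) → not eligible.
Long-Term Disability — status full-time ✓ (not excluded); dept Product ✓; age 42 ≥ 25 ✓; 40 hrs/wk ≥ 24 ✓; site Albany ✗ (not Austin) → not eligible.
Health Savings Account — status full-time ✓; service 46 months ≥ 3 years (≈1095 days) ✓; age 42 ≥ 21 ✓ → eligible.
Volunteer Time Off — site Albany ✗ (not Porto or Omaha) → not eligible.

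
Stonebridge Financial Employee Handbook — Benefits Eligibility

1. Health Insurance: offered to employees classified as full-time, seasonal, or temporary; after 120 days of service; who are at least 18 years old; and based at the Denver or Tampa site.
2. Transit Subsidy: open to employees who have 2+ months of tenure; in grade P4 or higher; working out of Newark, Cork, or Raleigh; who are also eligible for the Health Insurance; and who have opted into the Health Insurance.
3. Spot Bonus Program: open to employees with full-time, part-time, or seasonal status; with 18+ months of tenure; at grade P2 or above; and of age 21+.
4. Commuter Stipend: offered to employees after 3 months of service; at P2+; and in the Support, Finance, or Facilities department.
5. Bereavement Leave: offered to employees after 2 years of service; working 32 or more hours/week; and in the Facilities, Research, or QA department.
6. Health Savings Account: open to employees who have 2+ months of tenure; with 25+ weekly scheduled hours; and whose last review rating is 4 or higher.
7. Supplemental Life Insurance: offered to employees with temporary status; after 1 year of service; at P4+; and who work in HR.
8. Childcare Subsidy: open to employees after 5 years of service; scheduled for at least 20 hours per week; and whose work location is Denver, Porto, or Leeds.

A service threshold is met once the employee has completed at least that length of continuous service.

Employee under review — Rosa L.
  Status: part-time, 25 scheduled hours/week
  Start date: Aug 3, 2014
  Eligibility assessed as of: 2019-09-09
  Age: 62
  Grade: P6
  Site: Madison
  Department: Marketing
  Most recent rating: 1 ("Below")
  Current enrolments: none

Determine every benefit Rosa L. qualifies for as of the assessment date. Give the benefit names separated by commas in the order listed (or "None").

Spot Bonus Program

Service from Aug 3, 2014 to 2019-09-09: 1863 days.
Health Insurance — status part-time ✗ (requires full-time, seasonal, or temporary) → not eligible.
Transit Subsidy — service 1863 days ≥ 2 months (≈60 days) ✓; grade P6 ≥ P4 ✓; site Madison ✗ (not Newark, Cork, or Raleigh) → not eligible.
Spot Bonus Program — status part-time ✓; service 1863 days ≥ 18 months (≈540 days) ✓; grade P6 ≥ P2 ✓; age 62 ≥ 21 ✓ → eligible.
Commuter Stipend — service 1863 days ≥ 3 months (≈90 days) ✓; grade P6 ≥ P2 ✓; dept Marketing ✗ → not eligible.
Bereavement Leave — service 1863 days ≥ 2 years (≈730 days) ✓; 25 hrs/wk < 32 ✗ → not eligible.
Health Savings Account — service 1863 days ≥ 2 months (≈60 days) ✓; 25 hrs/wk ≥ 25 ✓; rating 1 < 4 ✗ → not eligible.
Supplemental Life Insurance — status part-time ✗ (requires temporary) → not eligible.
Childcare Subsidy — service 1863 days ≥ 5 years (≈1825 days) ✓; 25 hrs/wk ≥ 20 ✓; site Madison ✗ (not Denver, Porto, or Leeds) → not eligible.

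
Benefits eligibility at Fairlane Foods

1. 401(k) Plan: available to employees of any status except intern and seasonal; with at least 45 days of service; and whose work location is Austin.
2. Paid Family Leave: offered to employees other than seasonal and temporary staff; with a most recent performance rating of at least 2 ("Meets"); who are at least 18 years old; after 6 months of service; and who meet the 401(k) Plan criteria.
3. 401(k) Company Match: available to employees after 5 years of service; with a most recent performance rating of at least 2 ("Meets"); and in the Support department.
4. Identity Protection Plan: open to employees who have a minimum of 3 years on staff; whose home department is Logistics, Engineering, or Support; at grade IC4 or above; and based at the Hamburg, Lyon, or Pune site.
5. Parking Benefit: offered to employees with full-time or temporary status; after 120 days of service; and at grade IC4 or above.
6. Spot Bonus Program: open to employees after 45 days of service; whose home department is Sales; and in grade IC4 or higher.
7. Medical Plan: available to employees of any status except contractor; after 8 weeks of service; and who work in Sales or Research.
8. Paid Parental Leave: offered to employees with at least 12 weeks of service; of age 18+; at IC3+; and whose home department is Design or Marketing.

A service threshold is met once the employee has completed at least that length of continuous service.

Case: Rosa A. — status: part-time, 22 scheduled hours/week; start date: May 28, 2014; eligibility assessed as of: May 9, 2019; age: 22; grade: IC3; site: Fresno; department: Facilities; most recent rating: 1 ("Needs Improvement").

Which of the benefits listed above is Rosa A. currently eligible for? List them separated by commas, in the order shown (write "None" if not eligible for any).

None

Service from May 28, 2014 to May 9, 2019: 1807 days.
401(k) Plan — status part-time ✓ (not excluded); service 1807 days ≥ 45 days ✓; site Fresno ✗ (not Austin) → not eligible.
Paid Family Leave — status part-time ✓ (not excluded); rating 1 < 2 ✗ → not eligible.
401(k) Company Match — service 1807 days < 5 years (≈1825 days) ✗ → not eligible.
Identity Protection Plan — service 1807 days ≥ 3 years (≈1095 days) ✓; dept Facilities ✗ → not eligible.
Parking Benefit — status part-time ✗ (requires full-time or temporary) → not eligible.
Spot Bonus Program — service 1807 days ≥ 45 days ✓; dept Facilities ✗ → not eligible.
Medical Plan — status part-time ✓ (not excluded); service 1807 days ≥ 8 weeks (≈56 days) ✓; dept Facilities ✗ → not eligible.
Paid Parental Leave — service 1807 days ≥ 12 weeks (≈84 days) ✓; age 22 ≥ 18 ✓; grade IC3 ≥ IC3 ✓; dept Facilities ✗ → not eligible.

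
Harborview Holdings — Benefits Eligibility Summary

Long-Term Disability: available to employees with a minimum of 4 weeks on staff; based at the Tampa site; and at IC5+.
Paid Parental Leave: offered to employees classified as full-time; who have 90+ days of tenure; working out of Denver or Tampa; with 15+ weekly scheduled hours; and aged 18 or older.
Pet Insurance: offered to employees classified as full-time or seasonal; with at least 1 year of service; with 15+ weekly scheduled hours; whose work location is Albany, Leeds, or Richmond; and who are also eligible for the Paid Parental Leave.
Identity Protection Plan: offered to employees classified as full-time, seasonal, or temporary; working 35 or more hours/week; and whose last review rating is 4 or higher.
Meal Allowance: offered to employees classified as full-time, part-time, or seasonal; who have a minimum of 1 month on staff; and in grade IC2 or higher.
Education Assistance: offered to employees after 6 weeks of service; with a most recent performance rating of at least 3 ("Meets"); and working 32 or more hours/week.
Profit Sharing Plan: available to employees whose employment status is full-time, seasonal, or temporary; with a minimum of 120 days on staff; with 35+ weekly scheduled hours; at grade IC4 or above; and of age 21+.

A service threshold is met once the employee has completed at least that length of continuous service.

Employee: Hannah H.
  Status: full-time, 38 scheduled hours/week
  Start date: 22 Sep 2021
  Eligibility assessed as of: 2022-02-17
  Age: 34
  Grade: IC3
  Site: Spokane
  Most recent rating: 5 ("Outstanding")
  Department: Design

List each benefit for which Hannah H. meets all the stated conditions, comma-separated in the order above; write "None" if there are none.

Identity Protection Plan, Meal Allowance, Education Assistance

Service from 22 Sep 2021 to 2022-02-17: 148 days.
Long-Term Disability — service 148 days ≥ 4 weeks (≈28 days) ✓; site Spokane ✗ (not Tampa) → not eligible.
Paid Parental Leave — status full-time ✓; service 148 days ≥ 90 days ✓; site Spokane ✗ (not Denver or Tampa) → not eligible.
Pet Insurance — status full-time ✓; service 148 days < 1 year (≈365 days) ✗ → not eligible.
Identity Protection Plan — status full-time ✓; 38 hrs/wk ≥ 35 ✓; rating 5 ≥ 4 ✓ → eligible.
Meal Allowance — status full-time ✓; service 148 days ≥ 1 month (≈30 days) ✓; grade IC3 ≥ IC2 ✓ → eligible.
Education Assistance — service 148 days ≥ 6 weeks (≈42 days) ✓; rating 5 ≥ 3 ✓; 38 hrs/wk ≥ 32 ✓ → eligible.
Profit Sharing Plan — status full-time ✓; service 148 days ≥ 120 days ✓; 38 hrs/wk ≥ 35 ✓; grade IC3 < IC4 ✗ → not eligible.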